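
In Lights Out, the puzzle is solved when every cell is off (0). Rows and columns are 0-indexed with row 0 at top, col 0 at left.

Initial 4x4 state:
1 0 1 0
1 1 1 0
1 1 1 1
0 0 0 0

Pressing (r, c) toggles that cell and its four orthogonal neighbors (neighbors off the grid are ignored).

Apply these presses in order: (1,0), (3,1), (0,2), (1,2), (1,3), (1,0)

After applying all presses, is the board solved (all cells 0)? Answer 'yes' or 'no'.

Answer: no

Derivation:
After press 1 at (1,0):
0 0 1 0
0 0 1 0
0 1 1 1
0 0 0 0

After press 2 at (3,1):
0 0 1 0
0 0 1 0
0 0 1 1
1 1 1 0

After press 3 at (0,2):
0 1 0 1
0 0 0 0
0 0 1 1
1 1 1 0

After press 4 at (1,2):
0 1 1 1
0 1 1 1
0 0 0 1
1 1 1 0

After press 5 at (1,3):
0 1 1 0
0 1 0 0
0 0 0 0
1 1 1 0

After press 6 at (1,0):
1 1 1 0
1 0 0 0
1 0 0 0
1 1 1 0

Lights still on: 8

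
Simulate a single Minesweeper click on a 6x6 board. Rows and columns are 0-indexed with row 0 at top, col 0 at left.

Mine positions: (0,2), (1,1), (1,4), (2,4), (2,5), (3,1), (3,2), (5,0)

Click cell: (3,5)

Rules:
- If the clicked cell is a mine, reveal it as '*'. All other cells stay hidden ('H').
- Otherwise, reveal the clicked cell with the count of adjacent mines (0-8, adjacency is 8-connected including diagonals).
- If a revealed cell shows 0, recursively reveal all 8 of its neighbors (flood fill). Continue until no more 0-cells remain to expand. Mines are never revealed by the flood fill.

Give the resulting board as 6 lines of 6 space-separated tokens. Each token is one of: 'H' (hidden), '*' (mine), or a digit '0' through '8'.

H H H H H H
H H H H H H
H H H H H H
H H H H H 2
H H H H H H
H H H H H H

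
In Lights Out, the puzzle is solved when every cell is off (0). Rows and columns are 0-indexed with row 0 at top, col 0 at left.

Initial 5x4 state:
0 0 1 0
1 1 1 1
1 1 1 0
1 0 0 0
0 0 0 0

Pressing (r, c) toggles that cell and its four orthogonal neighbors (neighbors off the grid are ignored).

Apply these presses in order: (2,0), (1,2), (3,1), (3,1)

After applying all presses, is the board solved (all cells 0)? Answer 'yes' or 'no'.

Answer: yes

Derivation:
After press 1 at (2,0):
0 0 1 0
0 1 1 1
0 0 1 0
0 0 0 0
0 0 0 0

After press 2 at (1,2):
0 0 0 0
0 0 0 0
0 0 0 0
0 0 0 0
0 0 0 0

After press 3 at (3,1):
0 0 0 0
0 0 0 0
0 1 0 0
1 1 1 0
0 1 0 0

After press 4 at (3,1):
0 0 0 0
0 0 0 0
0 0 0 0
0 0 0 0
0 0 0 0

Lights still on: 0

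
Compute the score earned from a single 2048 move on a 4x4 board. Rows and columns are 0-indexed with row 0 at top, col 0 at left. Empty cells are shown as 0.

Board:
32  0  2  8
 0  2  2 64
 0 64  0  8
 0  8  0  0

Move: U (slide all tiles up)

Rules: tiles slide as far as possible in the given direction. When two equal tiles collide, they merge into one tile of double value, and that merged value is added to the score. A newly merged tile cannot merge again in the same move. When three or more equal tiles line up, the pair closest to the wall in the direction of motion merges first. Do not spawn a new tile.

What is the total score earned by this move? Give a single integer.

Slide up:
col 0: [32, 0, 0, 0] -> [32, 0, 0, 0]  score +0 (running 0)
col 1: [0, 2, 64, 8] -> [2, 64, 8, 0]  score +0 (running 0)
col 2: [2, 2, 0, 0] -> [4, 0, 0, 0]  score +4 (running 4)
col 3: [8, 64, 8, 0] -> [8, 64, 8, 0]  score +0 (running 4)
Board after move:
32  2  4  8
 0 64  0 64
 0  8  0  8
 0  0  0  0

Answer: 4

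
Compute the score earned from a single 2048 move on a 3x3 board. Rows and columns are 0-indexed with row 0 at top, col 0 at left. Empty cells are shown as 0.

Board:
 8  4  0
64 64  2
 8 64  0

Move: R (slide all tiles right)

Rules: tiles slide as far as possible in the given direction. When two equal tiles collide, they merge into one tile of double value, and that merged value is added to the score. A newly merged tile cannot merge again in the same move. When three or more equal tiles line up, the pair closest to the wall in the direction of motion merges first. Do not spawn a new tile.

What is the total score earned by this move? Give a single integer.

Slide right:
row 0: [8, 4, 0] -> [0, 8, 4]  score +0 (running 0)
row 1: [64, 64, 2] -> [0, 128, 2]  score +128 (running 128)
row 2: [8, 64, 0] -> [0, 8, 64]  score +0 (running 128)
Board after move:
  0   8   4
  0 128   2
  0   8  64

Answer: 128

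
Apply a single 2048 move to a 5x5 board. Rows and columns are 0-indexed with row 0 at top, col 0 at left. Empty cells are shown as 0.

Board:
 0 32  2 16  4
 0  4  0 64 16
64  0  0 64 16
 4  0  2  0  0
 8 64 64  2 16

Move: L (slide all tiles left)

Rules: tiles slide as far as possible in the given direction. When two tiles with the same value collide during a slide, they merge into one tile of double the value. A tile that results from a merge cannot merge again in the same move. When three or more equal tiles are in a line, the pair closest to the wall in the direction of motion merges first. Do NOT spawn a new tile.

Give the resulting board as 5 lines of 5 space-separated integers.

Answer:  32   2  16   4   0
  4  64  16   0   0
128  16   0   0   0
  4   2   0   0   0
  8 128   2  16   0

Derivation:
Slide left:
row 0: [0, 32, 2, 16, 4] -> [32, 2, 16, 4, 0]
row 1: [0, 4, 0, 64, 16] -> [4, 64, 16, 0, 0]
row 2: [64, 0, 0, 64, 16] -> [128, 16, 0, 0, 0]
row 3: [4, 0, 2, 0, 0] -> [4, 2, 0, 0, 0]
row 4: [8, 64, 64, 2, 16] -> [8, 128, 2, 16, 0]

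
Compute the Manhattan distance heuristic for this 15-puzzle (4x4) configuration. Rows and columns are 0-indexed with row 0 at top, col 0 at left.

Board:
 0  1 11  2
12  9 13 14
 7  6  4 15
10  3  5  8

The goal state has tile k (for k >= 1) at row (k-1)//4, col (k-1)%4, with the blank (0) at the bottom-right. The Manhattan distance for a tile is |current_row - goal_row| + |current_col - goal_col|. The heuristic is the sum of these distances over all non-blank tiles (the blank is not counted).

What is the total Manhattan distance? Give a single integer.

Answer: 40

Derivation:
Tile 1: at (0,1), goal (0,0), distance |0-0|+|1-0| = 1
Tile 11: at (0,2), goal (2,2), distance |0-2|+|2-2| = 2
Tile 2: at (0,3), goal (0,1), distance |0-0|+|3-1| = 2
Tile 12: at (1,0), goal (2,3), distance |1-2|+|0-3| = 4
Tile 9: at (1,1), goal (2,0), distance |1-2|+|1-0| = 2
Tile 13: at (1,2), goal (3,0), distance |1-3|+|2-0| = 4
Tile 14: at (1,3), goal (3,1), distance |1-3|+|3-1| = 4
Tile 7: at (2,0), goal (1,2), distance |2-1|+|0-2| = 3
Tile 6: at (2,1), goal (1,1), distance |2-1|+|1-1| = 1
Tile 4: at (2,2), goal (0,3), distance |2-0|+|2-3| = 3
Tile 15: at (2,3), goal (3,2), distance |2-3|+|3-2| = 2
Tile 10: at (3,0), goal (2,1), distance |3-2|+|0-1| = 2
Tile 3: at (3,1), goal (0,2), distance |3-0|+|1-2| = 4
Tile 5: at (3,2), goal (1,0), distance |3-1|+|2-0| = 4
Tile 8: at (3,3), goal (1,3), distance |3-1|+|3-3| = 2
Sum: 1 + 2 + 2 + 4 + 2 + 4 + 4 + 3 + 1 + 3 + 2 + 2 + 4 + 4 + 2 = 40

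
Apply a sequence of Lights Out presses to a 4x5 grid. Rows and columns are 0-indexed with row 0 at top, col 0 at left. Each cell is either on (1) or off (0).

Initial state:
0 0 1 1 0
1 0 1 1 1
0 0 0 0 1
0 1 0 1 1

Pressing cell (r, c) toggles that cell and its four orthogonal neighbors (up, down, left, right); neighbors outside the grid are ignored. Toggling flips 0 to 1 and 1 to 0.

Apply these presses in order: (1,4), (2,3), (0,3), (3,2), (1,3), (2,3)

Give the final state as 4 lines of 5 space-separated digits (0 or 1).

After press 1 at (1,4):
0 0 1 1 1
1 0 1 0 0
0 0 0 0 0
0 1 0 1 1

After press 2 at (2,3):
0 0 1 1 1
1 0 1 1 0
0 0 1 1 1
0 1 0 0 1

After press 3 at (0,3):
0 0 0 0 0
1 0 1 0 0
0 0 1 1 1
0 1 0 0 1

After press 4 at (3,2):
0 0 0 0 0
1 0 1 0 0
0 0 0 1 1
0 0 1 1 1

After press 5 at (1,3):
0 0 0 1 0
1 0 0 1 1
0 0 0 0 1
0 0 1 1 1

After press 6 at (2,3):
0 0 0 1 0
1 0 0 0 1
0 0 1 1 0
0 0 1 0 1

Answer: 0 0 0 1 0
1 0 0 0 1
0 0 1 1 0
0 0 1 0 1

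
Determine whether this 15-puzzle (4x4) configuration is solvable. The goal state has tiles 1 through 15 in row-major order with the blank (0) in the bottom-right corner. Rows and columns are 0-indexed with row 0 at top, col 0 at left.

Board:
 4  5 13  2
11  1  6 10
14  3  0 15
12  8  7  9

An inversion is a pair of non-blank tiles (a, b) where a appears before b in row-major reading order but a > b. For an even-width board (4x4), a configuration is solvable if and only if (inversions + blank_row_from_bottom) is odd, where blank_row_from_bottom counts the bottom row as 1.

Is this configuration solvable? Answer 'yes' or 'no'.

Inversions: 42
Blank is in row 2 (0-indexed from top), which is row 2 counting from the bottom (bottom = 1).
42 + 2 = 44, which is even, so the puzzle is not solvable.

Answer: no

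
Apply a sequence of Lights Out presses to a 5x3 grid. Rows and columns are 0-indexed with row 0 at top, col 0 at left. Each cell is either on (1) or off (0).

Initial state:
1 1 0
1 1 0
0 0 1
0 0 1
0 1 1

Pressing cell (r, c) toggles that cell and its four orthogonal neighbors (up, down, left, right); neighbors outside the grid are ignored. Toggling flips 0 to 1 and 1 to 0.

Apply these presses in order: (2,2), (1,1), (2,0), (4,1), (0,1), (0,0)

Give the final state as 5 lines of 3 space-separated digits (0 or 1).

After press 1 at (2,2):
1 1 0
1 1 1
0 1 0
0 0 0
0 1 1

After press 2 at (1,1):
1 0 0
0 0 0
0 0 0
0 0 0
0 1 1

After press 3 at (2,0):
1 0 0
1 0 0
1 1 0
1 0 0
0 1 1

After press 4 at (4,1):
1 0 0
1 0 0
1 1 0
1 1 0
1 0 0

After press 5 at (0,1):
0 1 1
1 1 0
1 1 0
1 1 0
1 0 0

After press 6 at (0,0):
1 0 1
0 1 0
1 1 0
1 1 0
1 0 0

Answer: 1 0 1
0 1 0
1 1 0
1 1 0
1 0 0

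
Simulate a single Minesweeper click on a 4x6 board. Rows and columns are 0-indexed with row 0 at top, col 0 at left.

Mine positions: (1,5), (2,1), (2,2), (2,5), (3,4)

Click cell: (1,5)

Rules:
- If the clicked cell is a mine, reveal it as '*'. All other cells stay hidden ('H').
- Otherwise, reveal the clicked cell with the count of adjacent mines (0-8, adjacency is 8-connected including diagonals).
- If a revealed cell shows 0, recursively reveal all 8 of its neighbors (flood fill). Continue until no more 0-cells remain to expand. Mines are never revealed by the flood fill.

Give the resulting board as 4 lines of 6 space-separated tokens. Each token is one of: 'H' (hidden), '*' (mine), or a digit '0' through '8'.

H H H H H H
H H H H H *
H H H H H H
H H H H H H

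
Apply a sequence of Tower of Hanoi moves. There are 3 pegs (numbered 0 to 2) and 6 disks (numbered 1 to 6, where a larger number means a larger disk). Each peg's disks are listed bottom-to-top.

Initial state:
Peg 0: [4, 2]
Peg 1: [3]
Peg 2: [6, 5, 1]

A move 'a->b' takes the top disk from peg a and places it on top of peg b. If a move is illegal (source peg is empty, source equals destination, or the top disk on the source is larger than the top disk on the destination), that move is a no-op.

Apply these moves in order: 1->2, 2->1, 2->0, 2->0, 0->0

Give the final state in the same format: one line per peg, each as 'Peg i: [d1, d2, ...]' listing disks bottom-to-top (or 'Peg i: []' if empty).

After move 1 (1->2):
Peg 0: [4, 2]
Peg 1: [3]
Peg 2: [6, 5, 1]

After move 2 (2->1):
Peg 0: [4, 2]
Peg 1: [3, 1]
Peg 2: [6, 5]

After move 3 (2->0):
Peg 0: [4, 2]
Peg 1: [3, 1]
Peg 2: [6, 5]

After move 4 (2->0):
Peg 0: [4, 2]
Peg 1: [3, 1]
Peg 2: [6, 5]

After move 5 (0->0):
Peg 0: [4, 2]
Peg 1: [3, 1]
Peg 2: [6, 5]

Answer: Peg 0: [4, 2]
Peg 1: [3, 1]
Peg 2: [6, 5]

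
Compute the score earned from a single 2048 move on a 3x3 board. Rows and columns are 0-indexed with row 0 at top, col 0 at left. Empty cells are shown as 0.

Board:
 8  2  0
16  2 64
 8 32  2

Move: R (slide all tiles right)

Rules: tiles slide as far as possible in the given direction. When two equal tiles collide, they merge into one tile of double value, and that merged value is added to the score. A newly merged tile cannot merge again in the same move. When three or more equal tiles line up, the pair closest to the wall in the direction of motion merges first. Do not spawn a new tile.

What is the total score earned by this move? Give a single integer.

Answer: 0

Derivation:
Slide right:
row 0: [8, 2, 0] -> [0, 8, 2]  score +0 (running 0)
row 1: [16, 2, 64] -> [16, 2, 64]  score +0 (running 0)
row 2: [8, 32, 2] -> [8, 32, 2]  score +0 (running 0)
Board after move:
 0  8  2
16  2 64
 8 32  2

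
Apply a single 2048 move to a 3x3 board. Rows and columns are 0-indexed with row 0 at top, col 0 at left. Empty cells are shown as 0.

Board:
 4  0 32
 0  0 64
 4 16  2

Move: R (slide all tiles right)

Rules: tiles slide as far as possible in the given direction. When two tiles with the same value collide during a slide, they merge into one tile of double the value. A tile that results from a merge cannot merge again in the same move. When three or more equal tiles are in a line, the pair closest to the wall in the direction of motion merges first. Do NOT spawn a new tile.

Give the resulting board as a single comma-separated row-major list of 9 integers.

Slide right:
row 0: [4, 0, 32] -> [0, 4, 32]
row 1: [0, 0, 64] -> [0, 0, 64]
row 2: [4, 16, 2] -> [4, 16, 2]

Answer: 0, 4, 32, 0, 0, 64, 4, 16, 2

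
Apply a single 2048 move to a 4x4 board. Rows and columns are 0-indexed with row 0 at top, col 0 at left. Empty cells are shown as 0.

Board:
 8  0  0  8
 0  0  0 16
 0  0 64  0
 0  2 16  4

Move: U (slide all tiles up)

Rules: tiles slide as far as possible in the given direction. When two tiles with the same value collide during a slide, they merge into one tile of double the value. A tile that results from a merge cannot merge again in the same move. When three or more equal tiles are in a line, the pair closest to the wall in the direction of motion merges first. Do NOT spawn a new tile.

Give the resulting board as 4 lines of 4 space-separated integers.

Answer:  8  2 64  8
 0  0 16 16
 0  0  0  4
 0  0  0  0

Derivation:
Slide up:
col 0: [8, 0, 0, 0] -> [8, 0, 0, 0]
col 1: [0, 0, 0, 2] -> [2, 0, 0, 0]
col 2: [0, 0, 64, 16] -> [64, 16, 0, 0]
col 3: [8, 16, 0, 4] -> [8, 16, 4, 0]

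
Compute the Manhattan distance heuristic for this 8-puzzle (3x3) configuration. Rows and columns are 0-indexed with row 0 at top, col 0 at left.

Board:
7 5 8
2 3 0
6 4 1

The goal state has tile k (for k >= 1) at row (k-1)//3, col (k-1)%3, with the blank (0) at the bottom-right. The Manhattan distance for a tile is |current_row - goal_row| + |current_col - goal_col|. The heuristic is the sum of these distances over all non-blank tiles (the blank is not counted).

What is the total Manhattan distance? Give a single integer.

Answer: 19

Derivation:
Tile 7: (0,0)->(2,0) = 2
Tile 5: (0,1)->(1,1) = 1
Tile 8: (0,2)->(2,1) = 3
Tile 2: (1,0)->(0,1) = 2
Tile 3: (1,1)->(0,2) = 2
Tile 6: (2,0)->(1,2) = 3
Tile 4: (2,1)->(1,0) = 2
Tile 1: (2,2)->(0,0) = 4
Sum: 2 + 1 + 3 + 2 + 2 + 3 + 2 + 4 = 19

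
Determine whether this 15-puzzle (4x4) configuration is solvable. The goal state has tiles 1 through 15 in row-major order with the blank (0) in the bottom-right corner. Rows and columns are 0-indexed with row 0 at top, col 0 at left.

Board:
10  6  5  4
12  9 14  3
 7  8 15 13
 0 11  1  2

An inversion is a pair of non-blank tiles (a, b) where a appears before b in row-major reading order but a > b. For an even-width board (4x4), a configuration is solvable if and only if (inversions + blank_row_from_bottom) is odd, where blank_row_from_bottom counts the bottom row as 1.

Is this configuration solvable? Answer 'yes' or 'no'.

Answer: no

Derivation:
Inversions: 55
Blank is in row 3 (0-indexed from top), which is row 1 counting from the bottom (bottom = 1).
55 + 1 = 56, which is even, so the puzzle is not solvable.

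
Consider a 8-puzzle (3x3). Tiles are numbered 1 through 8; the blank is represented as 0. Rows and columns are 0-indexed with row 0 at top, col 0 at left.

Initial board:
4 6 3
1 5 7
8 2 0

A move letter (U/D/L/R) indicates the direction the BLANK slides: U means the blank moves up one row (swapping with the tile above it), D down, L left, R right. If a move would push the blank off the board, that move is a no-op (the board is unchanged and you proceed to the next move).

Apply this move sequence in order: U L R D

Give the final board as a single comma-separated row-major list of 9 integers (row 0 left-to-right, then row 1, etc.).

Answer: 4, 6, 3, 1, 5, 7, 8, 2, 0

Derivation:
After move 1 (U):
4 6 3
1 5 0
8 2 7

After move 2 (L):
4 6 3
1 0 5
8 2 7

After move 3 (R):
4 6 3
1 5 0
8 2 7

After move 4 (D):
4 6 3
1 5 7
8 2 0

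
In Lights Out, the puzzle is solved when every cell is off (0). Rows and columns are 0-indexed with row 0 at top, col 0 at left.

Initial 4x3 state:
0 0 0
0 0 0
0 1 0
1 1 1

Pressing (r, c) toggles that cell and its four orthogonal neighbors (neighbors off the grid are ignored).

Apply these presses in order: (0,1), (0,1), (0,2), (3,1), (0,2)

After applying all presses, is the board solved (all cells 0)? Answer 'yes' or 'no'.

Answer: yes

Derivation:
After press 1 at (0,1):
1 1 1
0 1 0
0 1 0
1 1 1

After press 2 at (0,1):
0 0 0
0 0 0
0 1 0
1 1 1

After press 3 at (0,2):
0 1 1
0 0 1
0 1 0
1 1 1

After press 4 at (3,1):
0 1 1
0 0 1
0 0 0
0 0 0

After press 5 at (0,2):
0 0 0
0 0 0
0 0 0
0 0 0

Lights still on: 0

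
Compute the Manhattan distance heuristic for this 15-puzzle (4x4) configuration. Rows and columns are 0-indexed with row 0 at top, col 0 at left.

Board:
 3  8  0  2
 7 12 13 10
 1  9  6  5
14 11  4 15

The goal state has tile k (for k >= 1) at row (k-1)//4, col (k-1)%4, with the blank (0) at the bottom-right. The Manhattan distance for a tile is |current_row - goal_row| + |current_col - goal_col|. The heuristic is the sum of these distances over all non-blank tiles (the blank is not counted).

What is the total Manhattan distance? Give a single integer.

Tile 3: (0,0)->(0,2) = 2
Tile 8: (0,1)->(1,3) = 3
Tile 2: (0,3)->(0,1) = 2
Tile 7: (1,0)->(1,2) = 2
Tile 12: (1,1)->(2,3) = 3
Tile 13: (1,2)->(3,0) = 4
Tile 10: (1,3)->(2,1) = 3
Tile 1: (2,0)->(0,0) = 2
Tile 9: (2,1)->(2,0) = 1
Tile 6: (2,2)->(1,1) = 2
Tile 5: (2,3)->(1,0) = 4
Tile 14: (3,0)->(3,1) = 1
Tile 11: (3,1)->(2,2) = 2
Tile 4: (3,2)->(0,3) = 4
Tile 15: (3,3)->(3,2) = 1
Sum: 2 + 3 + 2 + 2 + 3 + 4 + 3 + 2 + 1 + 2 + 4 + 1 + 2 + 4 + 1 = 36

Answer: 36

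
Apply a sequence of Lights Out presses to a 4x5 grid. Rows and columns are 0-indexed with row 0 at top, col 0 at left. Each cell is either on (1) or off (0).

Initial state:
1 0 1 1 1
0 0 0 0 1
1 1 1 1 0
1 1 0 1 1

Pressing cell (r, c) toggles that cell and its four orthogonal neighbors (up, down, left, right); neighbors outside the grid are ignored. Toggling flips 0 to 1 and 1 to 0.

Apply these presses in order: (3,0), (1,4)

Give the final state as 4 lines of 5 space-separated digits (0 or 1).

Answer: 1 0 1 1 0
0 0 0 1 0
0 1 1 1 1
0 0 0 1 1

Derivation:
After press 1 at (3,0):
1 0 1 1 1
0 0 0 0 1
0 1 1 1 0
0 0 0 1 1

After press 2 at (1,4):
1 0 1 1 0
0 0 0 1 0
0 1 1 1 1
0 0 0 1 1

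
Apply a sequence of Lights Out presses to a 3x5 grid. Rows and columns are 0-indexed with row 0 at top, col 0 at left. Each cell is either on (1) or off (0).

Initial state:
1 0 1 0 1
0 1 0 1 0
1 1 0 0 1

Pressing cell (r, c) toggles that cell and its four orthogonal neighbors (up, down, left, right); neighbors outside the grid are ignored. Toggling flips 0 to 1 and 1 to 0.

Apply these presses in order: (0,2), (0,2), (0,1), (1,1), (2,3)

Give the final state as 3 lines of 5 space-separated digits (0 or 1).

After press 1 at (0,2):
1 1 0 1 1
0 1 1 1 0
1 1 0 0 1

After press 2 at (0,2):
1 0 1 0 1
0 1 0 1 0
1 1 0 0 1

After press 3 at (0,1):
0 1 0 0 1
0 0 0 1 0
1 1 0 0 1

After press 4 at (1,1):
0 0 0 0 1
1 1 1 1 0
1 0 0 0 1

After press 5 at (2,3):
0 0 0 0 1
1 1 1 0 0
1 0 1 1 0

Answer: 0 0 0 0 1
1 1 1 0 0
1 0 1 1 0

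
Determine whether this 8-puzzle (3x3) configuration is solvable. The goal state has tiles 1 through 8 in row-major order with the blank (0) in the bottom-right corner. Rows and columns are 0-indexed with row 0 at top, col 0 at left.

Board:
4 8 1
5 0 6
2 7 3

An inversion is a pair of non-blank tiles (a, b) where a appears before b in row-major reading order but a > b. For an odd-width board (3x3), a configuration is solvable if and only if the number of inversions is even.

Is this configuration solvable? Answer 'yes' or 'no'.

Inversions (pairs i<j in row-major order where tile[i] > tile[j] > 0): 14
14 is even, so the puzzle is solvable.

Answer: yes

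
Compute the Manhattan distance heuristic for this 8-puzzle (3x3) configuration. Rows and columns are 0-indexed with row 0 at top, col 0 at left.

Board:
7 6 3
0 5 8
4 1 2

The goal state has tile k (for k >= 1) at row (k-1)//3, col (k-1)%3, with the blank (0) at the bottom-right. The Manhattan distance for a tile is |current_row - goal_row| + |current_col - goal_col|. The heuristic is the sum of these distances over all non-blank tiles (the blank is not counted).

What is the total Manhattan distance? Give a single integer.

Tile 7: (0,0)->(2,0) = 2
Tile 6: (0,1)->(1,2) = 2
Tile 3: (0,2)->(0,2) = 0
Tile 5: (1,1)->(1,1) = 0
Tile 8: (1,2)->(2,1) = 2
Tile 4: (2,0)->(1,0) = 1
Tile 1: (2,1)->(0,0) = 3
Tile 2: (2,2)->(0,1) = 3
Sum: 2 + 2 + 0 + 0 + 2 + 1 + 3 + 3 = 13

Answer: 13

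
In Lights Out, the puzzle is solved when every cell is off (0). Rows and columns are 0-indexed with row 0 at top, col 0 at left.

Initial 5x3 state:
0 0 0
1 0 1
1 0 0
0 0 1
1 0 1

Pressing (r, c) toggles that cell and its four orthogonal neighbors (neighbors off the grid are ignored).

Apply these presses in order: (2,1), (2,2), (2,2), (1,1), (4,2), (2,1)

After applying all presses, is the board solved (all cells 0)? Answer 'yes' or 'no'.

Answer: no

Derivation:
After press 1 at (2,1):
0 0 0
1 1 1
0 1 1
0 1 1
1 0 1

After press 2 at (2,2):
0 0 0
1 1 0
0 0 0
0 1 0
1 0 1

After press 3 at (2,2):
0 0 0
1 1 1
0 1 1
0 1 1
1 0 1

After press 4 at (1,1):
0 1 0
0 0 0
0 0 1
0 1 1
1 0 1

After press 5 at (4,2):
0 1 0
0 0 0
0 0 1
0 1 0
1 1 0

After press 6 at (2,1):
0 1 0
0 1 0
1 1 0
0 0 0
1 1 0

Lights still on: 6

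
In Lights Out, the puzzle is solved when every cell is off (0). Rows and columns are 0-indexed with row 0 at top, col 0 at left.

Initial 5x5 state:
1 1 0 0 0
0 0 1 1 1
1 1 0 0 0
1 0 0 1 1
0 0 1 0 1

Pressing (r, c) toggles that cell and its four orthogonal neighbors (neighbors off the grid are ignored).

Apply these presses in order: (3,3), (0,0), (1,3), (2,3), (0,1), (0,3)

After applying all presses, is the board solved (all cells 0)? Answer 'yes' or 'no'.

After press 1 at (3,3):
1 1 0 0 0
0 0 1 1 1
1 1 0 1 0
1 0 1 0 0
0 0 1 1 1

After press 2 at (0,0):
0 0 0 0 0
1 0 1 1 1
1 1 0 1 0
1 0 1 0 0
0 0 1 1 1

After press 3 at (1,3):
0 0 0 1 0
1 0 0 0 0
1 1 0 0 0
1 0 1 0 0
0 0 1 1 1

After press 4 at (2,3):
0 0 0 1 0
1 0 0 1 0
1 1 1 1 1
1 0 1 1 0
0 0 1 1 1

After press 5 at (0,1):
1 1 1 1 0
1 1 0 1 0
1 1 1 1 1
1 0 1 1 0
0 0 1 1 1

After press 6 at (0,3):
1 1 0 0 1
1 1 0 0 0
1 1 1 1 1
1 0 1 1 0
0 0 1 1 1

Lights still on: 16

Answer: no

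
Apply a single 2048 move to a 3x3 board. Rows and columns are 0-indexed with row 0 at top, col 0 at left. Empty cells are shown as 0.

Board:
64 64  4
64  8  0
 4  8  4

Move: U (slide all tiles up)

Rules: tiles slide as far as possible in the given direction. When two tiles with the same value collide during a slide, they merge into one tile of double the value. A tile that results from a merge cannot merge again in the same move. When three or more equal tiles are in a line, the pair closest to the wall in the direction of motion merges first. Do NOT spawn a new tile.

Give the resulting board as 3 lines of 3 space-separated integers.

Slide up:
col 0: [64, 64, 4] -> [128, 4, 0]
col 1: [64, 8, 8] -> [64, 16, 0]
col 2: [4, 0, 4] -> [8, 0, 0]

Answer: 128  64   8
  4  16   0
  0   0   0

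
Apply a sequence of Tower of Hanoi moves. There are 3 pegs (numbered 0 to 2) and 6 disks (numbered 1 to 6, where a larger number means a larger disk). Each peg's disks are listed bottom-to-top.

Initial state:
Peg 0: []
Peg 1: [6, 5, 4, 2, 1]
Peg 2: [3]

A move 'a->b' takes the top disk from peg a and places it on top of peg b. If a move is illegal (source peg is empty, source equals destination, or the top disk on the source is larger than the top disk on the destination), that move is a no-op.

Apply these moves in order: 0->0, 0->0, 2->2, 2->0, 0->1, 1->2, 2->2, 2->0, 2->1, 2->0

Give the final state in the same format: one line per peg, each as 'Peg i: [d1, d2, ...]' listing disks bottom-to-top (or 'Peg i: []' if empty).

After move 1 (0->0):
Peg 0: []
Peg 1: [6, 5, 4, 2, 1]
Peg 2: [3]

After move 2 (0->0):
Peg 0: []
Peg 1: [6, 5, 4, 2, 1]
Peg 2: [3]

After move 3 (2->2):
Peg 0: []
Peg 1: [6, 5, 4, 2, 1]
Peg 2: [3]

After move 4 (2->0):
Peg 0: [3]
Peg 1: [6, 5, 4, 2, 1]
Peg 2: []

After move 5 (0->1):
Peg 0: [3]
Peg 1: [6, 5, 4, 2, 1]
Peg 2: []

After move 6 (1->2):
Peg 0: [3]
Peg 1: [6, 5, 4, 2]
Peg 2: [1]

After move 7 (2->2):
Peg 0: [3]
Peg 1: [6, 5, 4, 2]
Peg 2: [1]

After move 8 (2->0):
Peg 0: [3, 1]
Peg 1: [6, 5, 4, 2]
Peg 2: []

After move 9 (2->1):
Peg 0: [3, 1]
Peg 1: [6, 5, 4, 2]
Peg 2: []

After move 10 (2->0):
Peg 0: [3, 1]
Peg 1: [6, 5, 4, 2]
Peg 2: []

Answer: Peg 0: [3, 1]
Peg 1: [6, 5, 4, 2]
Peg 2: []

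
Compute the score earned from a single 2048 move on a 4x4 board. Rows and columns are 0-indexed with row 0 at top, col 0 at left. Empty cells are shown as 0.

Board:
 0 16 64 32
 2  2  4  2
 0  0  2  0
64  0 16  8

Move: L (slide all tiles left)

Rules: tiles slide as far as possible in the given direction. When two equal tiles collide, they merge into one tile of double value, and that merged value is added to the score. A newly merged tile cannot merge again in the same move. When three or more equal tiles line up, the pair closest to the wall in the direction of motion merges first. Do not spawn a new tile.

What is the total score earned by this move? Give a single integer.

Answer: 4

Derivation:
Slide left:
row 0: [0, 16, 64, 32] -> [16, 64, 32, 0]  score +0 (running 0)
row 1: [2, 2, 4, 2] -> [4, 4, 2, 0]  score +4 (running 4)
row 2: [0, 0, 2, 0] -> [2, 0, 0, 0]  score +0 (running 4)
row 3: [64, 0, 16, 8] -> [64, 16, 8, 0]  score +0 (running 4)
Board after move:
16 64 32  0
 4  4  2  0
 2  0  0  0
64 16  8  0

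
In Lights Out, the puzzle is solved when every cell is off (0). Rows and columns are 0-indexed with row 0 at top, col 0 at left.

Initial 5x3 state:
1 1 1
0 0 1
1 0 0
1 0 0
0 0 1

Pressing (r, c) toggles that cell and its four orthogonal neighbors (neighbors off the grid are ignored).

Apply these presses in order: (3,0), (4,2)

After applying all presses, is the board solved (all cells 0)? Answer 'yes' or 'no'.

After press 1 at (3,0):
1 1 1
0 0 1
0 0 0
0 1 0
1 0 1

After press 2 at (4,2):
1 1 1
0 0 1
0 0 0
0 1 1
1 1 0

Lights still on: 8

Answer: no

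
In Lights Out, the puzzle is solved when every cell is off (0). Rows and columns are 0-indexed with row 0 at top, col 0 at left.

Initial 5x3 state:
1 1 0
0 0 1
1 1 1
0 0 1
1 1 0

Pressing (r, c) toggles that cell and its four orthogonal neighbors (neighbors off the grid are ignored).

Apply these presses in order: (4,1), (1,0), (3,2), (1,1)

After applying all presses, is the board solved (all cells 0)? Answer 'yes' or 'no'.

Answer: yes

Derivation:
After press 1 at (4,1):
1 1 0
0 0 1
1 1 1
0 1 1
0 0 1

After press 2 at (1,0):
0 1 0
1 1 1
0 1 1
0 1 1
0 0 1

After press 3 at (3,2):
0 1 0
1 1 1
0 1 0
0 0 0
0 0 0

After press 4 at (1,1):
0 0 0
0 0 0
0 0 0
0 0 0
0 0 0

Lights still on: 0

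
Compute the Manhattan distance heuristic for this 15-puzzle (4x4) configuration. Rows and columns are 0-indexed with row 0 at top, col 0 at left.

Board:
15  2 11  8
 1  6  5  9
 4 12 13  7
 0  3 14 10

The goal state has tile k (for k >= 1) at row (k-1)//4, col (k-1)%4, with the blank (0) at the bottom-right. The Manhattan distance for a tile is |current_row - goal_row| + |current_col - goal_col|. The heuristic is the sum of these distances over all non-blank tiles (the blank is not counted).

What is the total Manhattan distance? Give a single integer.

Answer: 35

Derivation:
Tile 15: (0,0)->(3,2) = 5
Tile 2: (0,1)->(0,1) = 0
Tile 11: (0,2)->(2,2) = 2
Tile 8: (0,3)->(1,3) = 1
Tile 1: (1,0)->(0,0) = 1
Tile 6: (1,1)->(1,1) = 0
Tile 5: (1,2)->(1,0) = 2
Tile 9: (1,3)->(2,0) = 4
Tile 4: (2,0)->(0,3) = 5
Tile 12: (2,1)->(2,3) = 2
Tile 13: (2,2)->(3,0) = 3
Tile 7: (2,3)->(1,2) = 2
Tile 3: (3,1)->(0,2) = 4
Tile 14: (3,2)->(3,1) = 1
Tile 10: (3,3)->(2,1) = 3
Sum: 5 + 0 + 2 + 1 + 1 + 0 + 2 + 4 + 5 + 2 + 3 + 2 + 4 + 1 + 3 = 35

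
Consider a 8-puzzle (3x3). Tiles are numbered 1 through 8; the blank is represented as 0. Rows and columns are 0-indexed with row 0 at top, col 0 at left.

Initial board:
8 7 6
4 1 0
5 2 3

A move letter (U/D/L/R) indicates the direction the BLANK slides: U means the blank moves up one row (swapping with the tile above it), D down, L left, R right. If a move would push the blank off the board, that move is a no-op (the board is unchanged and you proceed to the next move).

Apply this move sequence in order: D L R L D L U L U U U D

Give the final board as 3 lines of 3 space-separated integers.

Answer: 8 7 6
0 1 3
4 5 2

Derivation:
After move 1 (D):
8 7 6
4 1 3
5 2 0

After move 2 (L):
8 7 6
4 1 3
5 0 2

After move 3 (R):
8 7 6
4 1 3
5 2 0

After move 4 (L):
8 7 6
4 1 3
5 0 2

After move 5 (D):
8 7 6
4 1 3
5 0 2

After move 6 (L):
8 7 6
4 1 3
0 5 2

After move 7 (U):
8 7 6
0 1 3
4 5 2

After move 8 (L):
8 7 6
0 1 3
4 5 2

After move 9 (U):
0 7 6
8 1 3
4 5 2

After move 10 (U):
0 7 6
8 1 3
4 5 2

After move 11 (U):
0 7 6
8 1 3
4 5 2

After move 12 (D):
8 7 6
0 1 3
4 5 2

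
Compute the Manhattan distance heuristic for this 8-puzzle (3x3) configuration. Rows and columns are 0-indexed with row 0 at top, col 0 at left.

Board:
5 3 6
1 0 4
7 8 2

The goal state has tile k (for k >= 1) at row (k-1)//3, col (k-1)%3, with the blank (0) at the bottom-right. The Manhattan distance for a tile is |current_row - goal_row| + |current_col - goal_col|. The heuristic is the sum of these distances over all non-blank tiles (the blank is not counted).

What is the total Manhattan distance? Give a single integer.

Tile 5: at (0,0), goal (1,1), distance |0-1|+|0-1| = 2
Tile 3: at (0,1), goal (0,2), distance |0-0|+|1-2| = 1
Tile 6: at (0,2), goal (1,2), distance |0-1|+|2-2| = 1
Tile 1: at (1,0), goal (0,0), distance |1-0|+|0-0| = 1
Tile 4: at (1,2), goal (1,0), distance |1-1|+|2-0| = 2
Tile 7: at (2,0), goal (2,0), distance |2-2|+|0-0| = 0
Tile 8: at (2,1), goal (2,1), distance |2-2|+|1-1| = 0
Tile 2: at (2,2), goal (0,1), distance |2-0|+|2-1| = 3
Sum: 2 + 1 + 1 + 1 + 2 + 0 + 0 + 3 = 10

Answer: 10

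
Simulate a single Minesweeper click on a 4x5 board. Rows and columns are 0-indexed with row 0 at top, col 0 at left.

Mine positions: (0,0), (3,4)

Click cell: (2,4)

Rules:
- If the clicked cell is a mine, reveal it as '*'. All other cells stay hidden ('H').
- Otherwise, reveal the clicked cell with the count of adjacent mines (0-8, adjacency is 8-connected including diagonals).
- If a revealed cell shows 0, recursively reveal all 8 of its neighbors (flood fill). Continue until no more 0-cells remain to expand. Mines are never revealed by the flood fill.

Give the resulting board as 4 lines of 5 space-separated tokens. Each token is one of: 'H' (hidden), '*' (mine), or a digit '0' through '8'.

H H H H H
H H H H H
H H H H 1
H H H H H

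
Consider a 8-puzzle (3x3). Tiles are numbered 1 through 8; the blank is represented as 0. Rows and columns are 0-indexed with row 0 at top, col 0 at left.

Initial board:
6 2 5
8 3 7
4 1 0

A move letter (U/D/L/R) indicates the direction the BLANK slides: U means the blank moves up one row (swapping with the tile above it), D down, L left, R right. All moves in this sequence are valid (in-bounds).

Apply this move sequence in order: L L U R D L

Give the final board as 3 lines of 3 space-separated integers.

Answer: 6 2 5
3 4 7
0 8 1

Derivation:
After move 1 (L):
6 2 5
8 3 7
4 0 1

After move 2 (L):
6 2 5
8 3 7
0 4 1

After move 3 (U):
6 2 5
0 3 7
8 4 1

After move 4 (R):
6 2 5
3 0 7
8 4 1

After move 5 (D):
6 2 5
3 4 7
8 0 1

After move 6 (L):
6 2 5
3 4 7
0 8 1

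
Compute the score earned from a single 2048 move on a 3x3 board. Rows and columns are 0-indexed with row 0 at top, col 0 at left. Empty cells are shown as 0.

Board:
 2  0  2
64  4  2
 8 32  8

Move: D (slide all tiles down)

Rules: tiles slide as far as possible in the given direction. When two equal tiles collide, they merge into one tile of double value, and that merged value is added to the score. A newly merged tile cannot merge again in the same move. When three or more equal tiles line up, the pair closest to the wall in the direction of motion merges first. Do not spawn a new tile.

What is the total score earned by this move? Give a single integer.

Slide down:
col 0: [2, 64, 8] -> [2, 64, 8]  score +0 (running 0)
col 1: [0, 4, 32] -> [0, 4, 32]  score +0 (running 0)
col 2: [2, 2, 8] -> [0, 4, 8]  score +4 (running 4)
Board after move:
 2  0  0
64  4  4
 8 32  8

Answer: 4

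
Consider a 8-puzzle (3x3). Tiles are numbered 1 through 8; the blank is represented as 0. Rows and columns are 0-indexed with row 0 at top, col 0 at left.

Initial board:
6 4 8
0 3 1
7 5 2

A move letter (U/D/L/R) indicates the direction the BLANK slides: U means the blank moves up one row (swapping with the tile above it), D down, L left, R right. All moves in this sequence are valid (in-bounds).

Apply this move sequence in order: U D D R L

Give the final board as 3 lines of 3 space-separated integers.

After move 1 (U):
0 4 8
6 3 1
7 5 2

After move 2 (D):
6 4 8
0 3 1
7 5 2

After move 3 (D):
6 4 8
7 3 1
0 5 2

After move 4 (R):
6 4 8
7 3 1
5 0 2

After move 5 (L):
6 4 8
7 3 1
0 5 2

Answer: 6 4 8
7 3 1
0 5 2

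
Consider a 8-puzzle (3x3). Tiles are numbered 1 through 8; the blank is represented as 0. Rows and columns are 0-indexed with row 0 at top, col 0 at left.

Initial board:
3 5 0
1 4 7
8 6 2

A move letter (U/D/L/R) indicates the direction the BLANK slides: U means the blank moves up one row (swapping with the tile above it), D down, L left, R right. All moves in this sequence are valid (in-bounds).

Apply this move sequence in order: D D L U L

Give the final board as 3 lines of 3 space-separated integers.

After move 1 (D):
3 5 7
1 4 0
8 6 2

After move 2 (D):
3 5 7
1 4 2
8 6 0

After move 3 (L):
3 5 7
1 4 2
8 0 6

After move 4 (U):
3 5 7
1 0 2
8 4 6

After move 5 (L):
3 5 7
0 1 2
8 4 6

Answer: 3 5 7
0 1 2
8 4 6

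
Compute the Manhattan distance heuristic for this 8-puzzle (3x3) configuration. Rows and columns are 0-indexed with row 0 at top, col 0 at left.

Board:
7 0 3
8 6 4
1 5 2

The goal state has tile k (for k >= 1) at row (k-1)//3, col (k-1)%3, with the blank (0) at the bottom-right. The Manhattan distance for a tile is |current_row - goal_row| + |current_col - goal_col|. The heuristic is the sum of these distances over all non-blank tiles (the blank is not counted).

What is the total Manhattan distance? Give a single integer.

Tile 7: at (0,0), goal (2,0), distance |0-2|+|0-0| = 2
Tile 3: at (0,2), goal (0,2), distance |0-0|+|2-2| = 0
Tile 8: at (1,0), goal (2,1), distance |1-2|+|0-1| = 2
Tile 6: at (1,1), goal (1,2), distance |1-1|+|1-2| = 1
Tile 4: at (1,2), goal (1,0), distance |1-1|+|2-0| = 2
Tile 1: at (2,0), goal (0,0), distance |2-0|+|0-0| = 2
Tile 5: at (2,1), goal (1,1), distance |2-1|+|1-1| = 1
Tile 2: at (2,2), goal (0,1), distance |2-0|+|2-1| = 3
Sum: 2 + 0 + 2 + 1 + 2 + 2 + 1 + 3 = 13

Answer: 13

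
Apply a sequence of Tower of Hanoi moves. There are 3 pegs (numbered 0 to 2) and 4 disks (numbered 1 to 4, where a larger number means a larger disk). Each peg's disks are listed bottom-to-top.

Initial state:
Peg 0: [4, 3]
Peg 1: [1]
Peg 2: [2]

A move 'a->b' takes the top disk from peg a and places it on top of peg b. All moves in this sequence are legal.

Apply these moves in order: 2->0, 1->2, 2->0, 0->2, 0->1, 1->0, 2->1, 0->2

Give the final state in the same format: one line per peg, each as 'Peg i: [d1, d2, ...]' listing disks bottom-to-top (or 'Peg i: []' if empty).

Answer: Peg 0: [4, 3]
Peg 1: [1]
Peg 2: [2]

Derivation:
After move 1 (2->0):
Peg 0: [4, 3, 2]
Peg 1: [1]
Peg 2: []

After move 2 (1->2):
Peg 0: [4, 3, 2]
Peg 1: []
Peg 2: [1]

After move 3 (2->0):
Peg 0: [4, 3, 2, 1]
Peg 1: []
Peg 2: []

After move 4 (0->2):
Peg 0: [4, 3, 2]
Peg 1: []
Peg 2: [1]

After move 5 (0->1):
Peg 0: [4, 3]
Peg 1: [2]
Peg 2: [1]

After move 6 (1->0):
Peg 0: [4, 3, 2]
Peg 1: []
Peg 2: [1]

After move 7 (2->1):
Peg 0: [4, 3, 2]
Peg 1: [1]
Peg 2: []

After move 8 (0->2):
Peg 0: [4, 3]
Peg 1: [1]
Peg 2: [2]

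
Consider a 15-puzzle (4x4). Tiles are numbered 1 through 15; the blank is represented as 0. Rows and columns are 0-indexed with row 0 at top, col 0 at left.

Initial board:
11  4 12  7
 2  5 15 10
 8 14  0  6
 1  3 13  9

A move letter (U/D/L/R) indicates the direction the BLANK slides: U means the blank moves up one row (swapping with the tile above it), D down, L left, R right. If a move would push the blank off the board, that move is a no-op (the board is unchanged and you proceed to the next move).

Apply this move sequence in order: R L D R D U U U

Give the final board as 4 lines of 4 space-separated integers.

After move 1 (R):
11  4 12  7
 2  5 15 10
 8 14  6  0
 1  3 13  9

After move 2 (L):
11  4 12  7
 2  5 15 10
 8 14  0  6
 1  3 13  9

After move 3 (D):
11  4 12  7
 2  5 15 10
 8 14 13  6
 1  3  0  9

After move 4 (R):
11  4 12  7
 2  5 15 10
 8 14 13  6
 1  3  9  0

After move 5 (D):
11  4 12  7
 2  5 15 10
 8 14 13  6
 1  3  9  0

After move 6 (U):
11  4 12  7
 2  5 15 10
 8 14 13  0
 1  3  9  6

After move 7 (U):
11  4 12  7
 2  5 15  0
 8 14 13 10
 1  3  9  6

After move 8 (U):
11  4 12  0
 2  5 15  7
 8 14 13 10
 1  3  9  6

Answer: 11  4 12  0
 2  5 15  7
 8 14 13 10
 1  3  9  6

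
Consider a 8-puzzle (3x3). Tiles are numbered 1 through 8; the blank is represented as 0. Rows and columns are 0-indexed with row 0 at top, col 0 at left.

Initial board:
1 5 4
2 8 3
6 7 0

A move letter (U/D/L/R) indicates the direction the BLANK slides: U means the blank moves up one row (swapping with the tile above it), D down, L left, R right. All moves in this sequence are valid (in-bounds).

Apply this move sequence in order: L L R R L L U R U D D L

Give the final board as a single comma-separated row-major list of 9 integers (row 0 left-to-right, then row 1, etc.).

Answer: 1, 5, 4, 8, 6, 3, 0, 2, 7

Derivation:
After move 1 (L):
1 5 4
2 8 3
6 0 7

After move 2 (L):
1 5 4
2 8 3
0 6 7

After move 3 (R):
1 5 4
2 8 3
6 0 7

After move 4 (R):
1 5 4
2 8 3
6 7 0

After move 5 (L):
1 5 4
2 8 3
6 0 7

After move 6 (L):
1 5 4
2 8 3
0 6 7

After move 7 (U):
1 5 4
0 8 3
2 6 7

After move 8 (R):
1 5 4
8 0 3
2 6 7

After move 9 (U):
1 0 4
8 5 3
2 6 7

After move 10 (D):
1 5 4
8 0 3
2 6 7

After move 11 (D):
1 5 4
8 6 3
2 0 7

After move 12 (L):
1 5 4
8 6 3
0 2 7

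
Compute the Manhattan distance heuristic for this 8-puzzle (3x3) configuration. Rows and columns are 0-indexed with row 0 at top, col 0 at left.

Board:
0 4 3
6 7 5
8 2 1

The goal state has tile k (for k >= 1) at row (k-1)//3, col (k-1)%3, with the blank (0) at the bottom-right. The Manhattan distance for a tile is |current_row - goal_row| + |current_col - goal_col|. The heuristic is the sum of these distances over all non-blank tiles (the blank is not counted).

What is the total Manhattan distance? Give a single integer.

Tile 4: at (0,1), goal (1,0), distance |0-1|+|1-0| = 2
Tile 3: at (0,2), goal (0,2), distance |0-0|+|2-2| = 0
Tile 6: at (1,0), goal (1,2), distance |1-1|+|0-2| = 2
Tile 7: at (1,1), goal (2,0), distance |1-2|+|1-0| = 2
Tile 5: at (1,2), goal (1,1), distance |1-1|+|2-1| = 1
Tile 8: at (2,0), goal (2,1), distance |2-2|+|0-1| = 1
Tile 2: at (2,1), goal (0,1), distance |2-0|+|1-1| = 2
Tile 1: at (2,2), goal (0,0), distance |2-0|+|2-0| = 4
Sum: 2 + 0 + 2 + 2 + 1 + 1 + 2 + 4 = 14

Answer: 14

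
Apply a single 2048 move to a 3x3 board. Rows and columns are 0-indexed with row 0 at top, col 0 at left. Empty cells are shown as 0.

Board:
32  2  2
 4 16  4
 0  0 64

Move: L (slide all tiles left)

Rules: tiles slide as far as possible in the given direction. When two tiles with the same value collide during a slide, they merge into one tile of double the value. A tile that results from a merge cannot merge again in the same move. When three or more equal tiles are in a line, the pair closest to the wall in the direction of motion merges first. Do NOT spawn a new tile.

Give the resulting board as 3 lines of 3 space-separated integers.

Answer: 32  4  0
 4 16  4
64  0  0

Derivation:
Slide left:
row 0: [32, 2, 2] -> [32, 4, 0]
row 1: [4, 16, 4] -> [4, 16, 4]
row 2: [0, 0, 64] -> [64, 0, 0]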